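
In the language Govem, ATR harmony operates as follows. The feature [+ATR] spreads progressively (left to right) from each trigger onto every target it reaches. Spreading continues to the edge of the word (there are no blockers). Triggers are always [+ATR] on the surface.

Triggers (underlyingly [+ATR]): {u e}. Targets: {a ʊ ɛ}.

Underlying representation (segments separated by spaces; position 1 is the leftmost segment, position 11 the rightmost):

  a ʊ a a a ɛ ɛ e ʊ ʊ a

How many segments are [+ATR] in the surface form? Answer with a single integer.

4

From /e/ at 8 rightward: 9 /ʊ/ → [+ATR]; 10 /ʊ/ → [+ATR]; 11 /a/ → [+ATR]; word edge.
Targets with no active source: positions 1 2 3 4 5 6 7 stay [-ATR].
[+ATR] positions on the surface: 8 9 10 11.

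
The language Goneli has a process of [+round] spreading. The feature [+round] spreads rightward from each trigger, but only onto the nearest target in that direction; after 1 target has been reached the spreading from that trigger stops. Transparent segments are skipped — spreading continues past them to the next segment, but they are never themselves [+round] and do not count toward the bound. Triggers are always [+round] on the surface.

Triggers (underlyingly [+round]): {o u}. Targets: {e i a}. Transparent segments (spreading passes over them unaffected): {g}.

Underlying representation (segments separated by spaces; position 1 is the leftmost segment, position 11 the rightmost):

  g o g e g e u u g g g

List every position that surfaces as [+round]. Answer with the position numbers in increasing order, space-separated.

From /o/ at 2 rightward: 3 /g/ transparent; 4 /e/ → [+round]; bound reached.
From /u/ at 7 rightward: 8 /u/ is itself a trigger — this domain ends here.
From /u/ at 8 rightward: 9 /g/ transparent; 10 /g/ transparent; 11 /g/ transparent; word edge.
Target with no active source: position 6 stays [-round].

2 4 7 8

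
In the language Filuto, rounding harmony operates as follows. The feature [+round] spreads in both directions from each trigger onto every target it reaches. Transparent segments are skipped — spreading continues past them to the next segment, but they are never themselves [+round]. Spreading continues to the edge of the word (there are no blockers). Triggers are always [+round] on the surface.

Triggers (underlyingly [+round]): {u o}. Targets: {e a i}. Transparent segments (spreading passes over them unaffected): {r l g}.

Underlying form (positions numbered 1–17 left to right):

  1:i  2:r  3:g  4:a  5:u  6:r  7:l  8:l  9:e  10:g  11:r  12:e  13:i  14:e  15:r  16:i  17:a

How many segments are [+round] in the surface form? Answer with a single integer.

9

From /u/ at 5 rightward: 6 /r/ transparent; 7 /l/ transparent; 8 /l/ transparent; 9 /e/ → [+round]; 10 /g/ transparent; 11 /r/ transparent; 12 /e/ → [+round]; 13 /i/ → [+round]; 14 /e/ → [+round]; 15 /r/ transparent; 16 /i/ → [+round]; 17 /a/ → [+round]; word edge.
From /u/ at 5 leftward: 4 /a/ → [+round]; 3 /g/ transparent; 2 /r/ transparent; 1 /i/ → [+round]; word edge.
[+round] positions on the surface: 1 4 5 9 12 13 14 16 17.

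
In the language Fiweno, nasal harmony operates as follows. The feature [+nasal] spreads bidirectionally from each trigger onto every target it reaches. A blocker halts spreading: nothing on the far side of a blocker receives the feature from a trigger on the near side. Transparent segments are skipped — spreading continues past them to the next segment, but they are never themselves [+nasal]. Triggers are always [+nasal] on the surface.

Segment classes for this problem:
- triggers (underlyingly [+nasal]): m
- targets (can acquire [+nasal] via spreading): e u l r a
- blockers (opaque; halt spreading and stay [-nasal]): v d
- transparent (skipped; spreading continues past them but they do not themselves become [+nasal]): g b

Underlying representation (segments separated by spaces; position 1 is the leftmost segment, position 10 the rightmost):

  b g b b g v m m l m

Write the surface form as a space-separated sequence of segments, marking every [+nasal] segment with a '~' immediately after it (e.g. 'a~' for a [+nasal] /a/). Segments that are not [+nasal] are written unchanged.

b g b b g v m~ m~ l~ m~

From /m/ at 7 rightward: 8 /m/ is itself a trigger — this domain ends here.
From /m/ at 7 leftward: 6 /v/ blocks.
From /m/ at 8 rightward: 9 /l/ → [+nasal]; 10 /m/ is itself a trigger — this domain ends here.
From /m/ at 8 leftward: 7 /m/ is itself a trigger — this domain ends here.
From /m/ at 10 rightward: word edge.
From /m/ at 10 leftward: 9 /l/ → [+nasal]; 8 /m/ is itself a trigger — this domain ends here.
[+nasal] positions on the surface: 7 8 9 10.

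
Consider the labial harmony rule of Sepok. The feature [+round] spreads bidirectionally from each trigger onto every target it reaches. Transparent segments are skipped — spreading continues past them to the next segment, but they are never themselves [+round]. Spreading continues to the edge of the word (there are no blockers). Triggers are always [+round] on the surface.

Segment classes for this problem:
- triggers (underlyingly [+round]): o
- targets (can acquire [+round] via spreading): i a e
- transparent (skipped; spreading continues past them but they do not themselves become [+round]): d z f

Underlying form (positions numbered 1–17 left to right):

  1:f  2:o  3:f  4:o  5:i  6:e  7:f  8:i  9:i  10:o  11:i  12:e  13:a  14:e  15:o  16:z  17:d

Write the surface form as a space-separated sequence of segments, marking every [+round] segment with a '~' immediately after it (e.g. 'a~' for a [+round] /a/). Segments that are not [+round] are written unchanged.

f o~ f o~ i~ e~ f i~ i~ o~ i~ e~ a~ e~ o~ z d

From /o/ at 2 rightward: 3 /f/ transparent; 4 /o/ is itself a trigger — this domain ends here.
From /o/ at 2 leftward: 1 /f/ transparent; word edge.
From /o/ at 4 rightward: 5 /i/ → [+round]; 6 /e/ → [+round]; 7 /f/ transparent; 8 /i/ → [+round]; 9 /i/ → [+round]; 10 /o/ is itself a trigger — this domain ends here.
From /o/ at 4 leftward: 3 /f/ transparent; 2 /o/ is itself a trigger — this domain ends here.
From /o/ at 10 rightward: 11 /i/ → [+round]; 12 /e/ → [+round]; 13 /a/ → [+round]; 14 /e/ → [+round]; 15 /o/ is itself a trigger — this domain ends here.
From /o/ at 10 leftward: 9 /i/ → [+round]; 8 /i/ → [+round]; 7 /f/ transparent; 6 /e/ → [+round]; 5 /i/ → [+round]; 4 /o/ is itself a trigger — this domain ends here.
From /o/ at 15 rightward: 16 /z/ transparent; 17 /d/ transparent; word edge.
From /o/ at 15 leftward: 14 /e/ → [+round]; 13 /a/ → [+round]; 12 /e/ → [+round]; 11 /i/ → [+round]; 10 /o/ is itself a trigger — this domain ends here.
[+round] positions on the surface: 2 4 5 6 8 9 10 11 12 13 14 15.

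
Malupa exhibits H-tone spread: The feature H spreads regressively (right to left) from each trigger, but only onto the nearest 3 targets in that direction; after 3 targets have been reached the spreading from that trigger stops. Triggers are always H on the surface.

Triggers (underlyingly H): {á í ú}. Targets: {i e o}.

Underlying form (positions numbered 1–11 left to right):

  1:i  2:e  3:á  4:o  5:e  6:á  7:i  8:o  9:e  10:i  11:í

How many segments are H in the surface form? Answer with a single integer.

10

From /á/ at 3 leftward: 2 /e/ → H; 1 /i/ → H; word edge.
From /á/ at 6 leftward: 5 /e/ → H; 4 /o/ → H; 3 /á/ is itself a trigger — this domain ends here.
From /í/ at 11 leftward: 10 /i/ → H; 9 /e/ → H; 8 /o/ → H; bound reached.
Target with no active source: position 7 stays [-high tone].
H positions on the surface: 1 2 3 4 5 6 8 9 10 11.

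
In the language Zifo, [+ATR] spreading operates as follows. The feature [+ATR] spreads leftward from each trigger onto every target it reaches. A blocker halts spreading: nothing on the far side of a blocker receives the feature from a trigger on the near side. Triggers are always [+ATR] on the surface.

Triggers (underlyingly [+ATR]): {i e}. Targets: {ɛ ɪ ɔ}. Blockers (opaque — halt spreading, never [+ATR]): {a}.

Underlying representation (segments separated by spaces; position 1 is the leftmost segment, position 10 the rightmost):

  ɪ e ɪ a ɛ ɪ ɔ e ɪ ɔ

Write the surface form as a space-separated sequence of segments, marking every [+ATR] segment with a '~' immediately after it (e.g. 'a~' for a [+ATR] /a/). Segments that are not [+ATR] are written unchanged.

ɪ~ e~ ɪ a ɛ~ ɪ~ ɔ~ e~ ɪ ɔ

From /e/ at 2 leftward: 1 /ɪ/ → [+ATR]; word edge.
From /e/ at 8 leftward: 7 /ɔ/ → [+ATR]; 6 /ɪ/ → [+ATR]; 5 /ɛ/ → [+ATR]; 4 /a/ blocks.
Targets with no active source: positions 3 9 10 stay [-ATR].
[+ATR] positions on the surface: 1 2 5 6 7 8.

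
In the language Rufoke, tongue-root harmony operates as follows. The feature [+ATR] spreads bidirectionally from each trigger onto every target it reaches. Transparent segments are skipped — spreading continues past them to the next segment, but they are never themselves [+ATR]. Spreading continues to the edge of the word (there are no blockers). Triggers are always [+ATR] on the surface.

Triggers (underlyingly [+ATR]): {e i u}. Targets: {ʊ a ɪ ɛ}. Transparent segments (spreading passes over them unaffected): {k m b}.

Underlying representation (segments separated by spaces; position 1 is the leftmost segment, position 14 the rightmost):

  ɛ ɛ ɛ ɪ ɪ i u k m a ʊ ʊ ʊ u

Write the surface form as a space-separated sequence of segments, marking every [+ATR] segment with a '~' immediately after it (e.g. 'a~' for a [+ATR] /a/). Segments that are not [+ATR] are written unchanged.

ɛ~ ɛ~ ɛ~ ɪ~ ɪ~ i~ u~ k m a~ ʊ~ ʊ~ ʊ~ u~

From /i/ at 6 rightward: 7 /u/ is itself a trigger — this domain ends here.
From /i/ at 6 leftward: 5 /ɪ/ → [+ATR]; 4 /ɪ/ → [+ATR]; 3 /ɛ/ → [+ATR]; 2 /ɛ/ → [+ATR]; 1 /ɛ/ → [+ATR]; word edge.
From /u/ at 7 rightward: 8 /k/ transparent; 9 /m/ transparent; 10 /a/ → [+ATR]; 11 /ʊ/ → [+ATR]; 12 /ʊ/ → [+ATR]; 13 /ʊ/ → [+ATR]; 14 /u/ is itself a trigger — this domain ends here.
From /u/ at 7 leftward: 6 /i/ is itself a trigger — this domain ends here.
From /u/ at 14 rightward: word edge.
From /u/ at 14 leftward: 13 /ʊ/ → [+ATR]; 12 /ʊ/ → [+ATR]; 11 /ʊ/ → [+ATR]; 10 /a/ → [+ATR]; 9 /m/ transparent; 8 /k/ transparent; 7 /u/ is itself a trigger — this domain ends here.
[+ATR] positions on the surface: 1 2 3 4 5 6 7 10 11 12 13 14.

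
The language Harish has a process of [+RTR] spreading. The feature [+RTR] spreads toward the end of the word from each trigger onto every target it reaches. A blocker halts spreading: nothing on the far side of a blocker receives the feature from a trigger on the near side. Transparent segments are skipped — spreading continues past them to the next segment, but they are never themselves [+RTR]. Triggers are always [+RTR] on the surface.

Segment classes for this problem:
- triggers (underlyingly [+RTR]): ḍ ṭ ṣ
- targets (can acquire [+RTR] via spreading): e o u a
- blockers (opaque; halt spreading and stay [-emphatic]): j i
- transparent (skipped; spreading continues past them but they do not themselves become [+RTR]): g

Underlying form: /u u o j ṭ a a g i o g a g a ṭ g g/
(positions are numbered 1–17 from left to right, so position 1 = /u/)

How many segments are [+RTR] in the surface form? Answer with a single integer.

4

From /ṭ/ at 5 rightward: 6 /a/ → [+RTR]; 7 /a/ → [+RTR]; 8 /g/ transparent; 9 /i/ blocks.
From /ṭ/ at 15 rightward: 16 /g/ transparent; 17 /g/ transparent; word edge.
Targets with no active source: positions 1 2 3 10 12 14 stay [-emphatic].
[+RTR] positions on the surface: 5 6 7 15.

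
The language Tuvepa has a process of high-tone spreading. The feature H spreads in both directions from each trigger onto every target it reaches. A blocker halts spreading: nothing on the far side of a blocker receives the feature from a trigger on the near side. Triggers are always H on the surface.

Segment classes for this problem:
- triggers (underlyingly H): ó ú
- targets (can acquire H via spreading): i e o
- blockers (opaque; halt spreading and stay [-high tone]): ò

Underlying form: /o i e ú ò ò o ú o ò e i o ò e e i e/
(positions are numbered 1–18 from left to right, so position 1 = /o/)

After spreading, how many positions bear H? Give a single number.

From /ú/ at 4 rightward: 5 /ò/ blocks.
From /ú/ at 4 leftward: 3 /e/ → H; 2 /i/ → H; 1 /o/ → H; word edge.
From /ú/ at 8 rightward: 9 /o/ → H; 10 /ò/ blocks.
From /ú/ at 8 leftward: 7 /o/ → H; 6 /ò/ blocks.
Targets with no active source: positions 11 12 13 15 16 17 18 stay [-high tone].
H positions on the surface: 1 2 3 4 7 8 9.

7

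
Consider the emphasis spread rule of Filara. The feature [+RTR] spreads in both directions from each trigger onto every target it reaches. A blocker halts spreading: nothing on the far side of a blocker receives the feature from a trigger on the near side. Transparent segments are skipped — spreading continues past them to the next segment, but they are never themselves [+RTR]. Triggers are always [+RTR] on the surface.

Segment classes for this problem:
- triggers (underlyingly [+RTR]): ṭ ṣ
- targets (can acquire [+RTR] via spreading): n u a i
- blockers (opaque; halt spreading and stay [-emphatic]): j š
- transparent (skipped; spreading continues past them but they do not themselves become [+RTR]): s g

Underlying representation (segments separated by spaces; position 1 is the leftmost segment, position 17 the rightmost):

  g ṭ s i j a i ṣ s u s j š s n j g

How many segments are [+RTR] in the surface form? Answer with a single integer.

6

From /ṭ/ at 2 rightward: 3 /s/ transparent; 4 /i/ → [+RTR]; 5 /j/ blocks.
From /ṭ/ at 2 leftward: 1 /g/ transparent; word edge.
From /ṣ/ at 8 rightward: 9 /s/ transparent; 10 /u/ → [+RTR]; 11 /s/ transparent; 12 /j/ blocks.
From /ṣ/ at 8 leftward: 7 /i/ → [+RTR]; 6 /a/ → [+RTR]; 5 /j/ blocks.
Target with no active source: position 15 stays [-emphatic].
[+RTR] positions on the surface: 2 4 6 7 8 10.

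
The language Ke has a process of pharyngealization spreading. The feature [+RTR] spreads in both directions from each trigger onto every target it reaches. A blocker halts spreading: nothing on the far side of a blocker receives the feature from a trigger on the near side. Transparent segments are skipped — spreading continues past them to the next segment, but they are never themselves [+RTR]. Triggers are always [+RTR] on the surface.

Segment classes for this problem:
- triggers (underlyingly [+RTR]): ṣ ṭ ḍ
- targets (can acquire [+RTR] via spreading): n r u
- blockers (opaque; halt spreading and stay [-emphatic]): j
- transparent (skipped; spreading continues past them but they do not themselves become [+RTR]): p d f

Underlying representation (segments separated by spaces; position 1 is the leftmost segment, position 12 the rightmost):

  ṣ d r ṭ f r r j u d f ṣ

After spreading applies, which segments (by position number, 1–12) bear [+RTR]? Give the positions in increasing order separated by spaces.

From /ṣ/ at 1 rightward: 2 /d/ transparent; 3 /r/ → [+RTR]; 4 /ṭ/ is itself a trigger — this domain ends here.
From /ṣ/ at 1 leftward: word edge.
From /ṭ/ at 4 rightward: 5 /f/ transparent; 6 /r/ → [+RTR]; 7 /r/ → [+RTR]; 8 /j/ blocks.
From /ṭ/ at 4 leftward: 3 /r/ → [+RTR]; 2 /d/ transparent; 1 /ṣ/ is itself a trigger — this domain ends here.
From /ṣ/ at 12 rightward: word edge.
From /ṣ/ at 12 leftward: 11 /f/ transparent; 10 /d/ transparent; 9 /u/ → [+RTR]; 8 /j/ blocks.

1 3 4 6 7 9 12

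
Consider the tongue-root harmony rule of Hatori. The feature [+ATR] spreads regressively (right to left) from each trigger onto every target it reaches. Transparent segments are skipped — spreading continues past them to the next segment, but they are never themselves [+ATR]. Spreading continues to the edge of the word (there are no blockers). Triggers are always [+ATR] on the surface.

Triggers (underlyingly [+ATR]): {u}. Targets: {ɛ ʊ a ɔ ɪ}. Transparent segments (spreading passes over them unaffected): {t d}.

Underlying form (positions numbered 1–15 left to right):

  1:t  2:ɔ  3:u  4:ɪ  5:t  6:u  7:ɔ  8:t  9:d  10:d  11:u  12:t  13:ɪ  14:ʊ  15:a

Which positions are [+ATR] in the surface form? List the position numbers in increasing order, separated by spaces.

2 3 4 6 7 11

From /u/ at 3 leftward: 2 /ɔ/ → [+ATR]; 1 /t/ transparent; word edge.
From /u/ at 6 leftward: 5 /t/ transparent; 4 /ɪ/ → [+ATR]; 3 /u/ is itself a trigger — this domain ends here.
From /u/ at 11 leftward: 10 /d/ transparent; 9 /d/ transparent; 8 /t/ transparent; 7 /ɔ/ → [+ATR]; 6 /u/ is itself a trigger — this domain ends here.
Targets with no active source: positions 13 14 15 stay [-ATR].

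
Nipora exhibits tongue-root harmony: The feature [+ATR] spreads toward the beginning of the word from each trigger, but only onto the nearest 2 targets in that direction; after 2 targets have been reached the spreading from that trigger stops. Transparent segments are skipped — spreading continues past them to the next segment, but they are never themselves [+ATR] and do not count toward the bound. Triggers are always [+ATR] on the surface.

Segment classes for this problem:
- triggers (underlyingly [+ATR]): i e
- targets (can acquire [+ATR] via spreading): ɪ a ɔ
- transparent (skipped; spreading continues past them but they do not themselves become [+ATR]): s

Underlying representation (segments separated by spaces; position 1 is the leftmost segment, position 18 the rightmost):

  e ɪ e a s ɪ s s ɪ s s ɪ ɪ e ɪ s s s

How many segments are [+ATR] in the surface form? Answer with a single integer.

6

From /e/ at 1 leftward: word edge.
From /e/ at 3 leftward: 2 /ɪ/ → [+ATR]; 1 /e/ is itself a trigger — this domain ends here.
From /e/ at 14 leftward: 13 /ɪ/ → [+ATR]; 12 /ɪ/ → [+ATR]; bound reached.
Targets with no active source: positions 4 6 9 15 stay [-ATR].
[+ATR] positions on the surface: 1 2 3 12 13 14.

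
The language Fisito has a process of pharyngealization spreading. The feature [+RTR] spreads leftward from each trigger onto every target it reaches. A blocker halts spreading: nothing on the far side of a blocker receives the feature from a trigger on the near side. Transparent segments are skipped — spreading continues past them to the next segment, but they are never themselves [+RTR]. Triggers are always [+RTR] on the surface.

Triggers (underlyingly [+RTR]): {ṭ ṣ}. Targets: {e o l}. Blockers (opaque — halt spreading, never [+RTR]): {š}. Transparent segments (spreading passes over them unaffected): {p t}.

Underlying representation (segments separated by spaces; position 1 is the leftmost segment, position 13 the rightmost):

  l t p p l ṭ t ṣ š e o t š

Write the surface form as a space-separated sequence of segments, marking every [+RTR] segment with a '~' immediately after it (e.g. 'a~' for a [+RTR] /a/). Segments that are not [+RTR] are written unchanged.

From /ṭ/ at 6 leftward: 5 /l/ → [+RTR]; 4 /p/ transparent; 3 /p/ transparent; 2 /t/ transparent; 1 /l/ → [+RTR]; word edge.
From /ṣ/ at 8 leftward: 7 /t/ transparent; 6 /ṭ/ is itself a trigger — this domain ends here.
Targets with no active source: positions 10 11 stay [-emphatic].
[+RTR] positions on the surface: 1 5 6 8.

l~ t p p l~ ṭ~ t ṣ~ š e o t š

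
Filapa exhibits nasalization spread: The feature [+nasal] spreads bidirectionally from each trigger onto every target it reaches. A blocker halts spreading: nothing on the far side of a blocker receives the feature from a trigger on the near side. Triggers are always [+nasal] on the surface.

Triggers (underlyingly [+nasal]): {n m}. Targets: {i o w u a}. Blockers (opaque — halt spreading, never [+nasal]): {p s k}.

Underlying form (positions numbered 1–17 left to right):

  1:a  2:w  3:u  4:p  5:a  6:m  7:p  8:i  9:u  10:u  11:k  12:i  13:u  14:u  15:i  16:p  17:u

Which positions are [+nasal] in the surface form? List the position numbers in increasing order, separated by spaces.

From /m/ at 6 rightward: 7 /p/ blocks.
From /m/ at 6 leftward: 5 /a/ → [+nasal]; 4 /p/ blocks.
Targets with no active source: positions 1 2 3 8 9 10 12 13 14 15 17 stay [-nasal].

5 6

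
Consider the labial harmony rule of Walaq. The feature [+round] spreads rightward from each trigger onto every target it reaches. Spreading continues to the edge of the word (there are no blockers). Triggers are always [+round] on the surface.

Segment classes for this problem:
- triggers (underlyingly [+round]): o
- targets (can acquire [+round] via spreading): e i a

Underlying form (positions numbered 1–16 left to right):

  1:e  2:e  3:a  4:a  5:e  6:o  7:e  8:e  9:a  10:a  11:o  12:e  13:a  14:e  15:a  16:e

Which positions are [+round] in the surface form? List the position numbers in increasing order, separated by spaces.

6 7 8 9 10 11 12 13 14 15 16

From /o/ at 6 rightward: 7 /e/ → [+round]; 8 /e/ → [+round]; 9 /a/ → [+round]; 10 /a/ → [+round]; 11 /o/ is itself a trigger — this domain ends here.
From /o/ at 11 rightward: 12 /e/ → [+round]; 13 /a/ → [+round]; 14 /e/ → [+round]; 15 /a/ → [+round]; 16 /e/ → [+round]; word edge.
Targets with no active source: positions 1 2 3 4 5 stay [-round].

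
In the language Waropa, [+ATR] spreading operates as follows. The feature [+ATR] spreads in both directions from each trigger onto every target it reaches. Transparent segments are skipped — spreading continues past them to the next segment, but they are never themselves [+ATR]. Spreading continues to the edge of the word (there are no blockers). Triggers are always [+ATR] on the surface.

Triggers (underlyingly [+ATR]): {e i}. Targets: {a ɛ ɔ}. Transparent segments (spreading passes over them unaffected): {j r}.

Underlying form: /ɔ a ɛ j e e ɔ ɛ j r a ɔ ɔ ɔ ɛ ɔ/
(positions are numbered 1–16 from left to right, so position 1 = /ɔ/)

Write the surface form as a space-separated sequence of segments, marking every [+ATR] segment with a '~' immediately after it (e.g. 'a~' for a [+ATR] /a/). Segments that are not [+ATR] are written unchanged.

ɔ~ a~ ɛ~ j e~ e~ ɔ~ ɛ~ j r a~ ɔ~ ɔ~ ɔ~ ɛ~ ɔ~

From /e/ at 5 rightward: 6 /e/ is itself a trigger — this domain ends here.
From /e/ at 5 leftward: 4 /j/ transparent; 3 /ɛ/ → [+ATR]; 2 /a/ → [+ATR]; 1 /ɔ/ → [+ATR]; word edge.
From /e/ at 6 rightward: 7 /ɔ/ → [+ATR]; 8 /ɛ/ → [+ATR]; 9 /j/ transparent; 10 /r/ transparent; 11 /a/ → [+ATR]; 12 /ɔ/ → [+ATR]; 13 /ɔ/ → [+ATR]; 14 /ɔ/ → [+ATR]; 15 /ɛ/ → [+ATR]; 16 /ɔ/ → [+ATR]; word edge.
From /e/ at 6 leftward: 5 /e/ is itself a trigger — this domain ends here.
[+ATR] positions on the surface: 1 2 3 5 6 7 8 11 12 13 14 15 16.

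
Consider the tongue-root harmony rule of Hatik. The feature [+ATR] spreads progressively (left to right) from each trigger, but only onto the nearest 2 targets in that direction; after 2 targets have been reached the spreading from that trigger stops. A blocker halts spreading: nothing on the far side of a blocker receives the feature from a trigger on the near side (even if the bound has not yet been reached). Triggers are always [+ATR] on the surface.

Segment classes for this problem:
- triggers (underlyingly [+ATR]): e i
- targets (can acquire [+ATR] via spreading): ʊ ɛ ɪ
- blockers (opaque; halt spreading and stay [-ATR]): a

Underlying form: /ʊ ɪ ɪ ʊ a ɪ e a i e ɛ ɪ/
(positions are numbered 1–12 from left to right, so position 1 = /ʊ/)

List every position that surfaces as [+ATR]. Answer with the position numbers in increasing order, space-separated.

7 9 10 11 12

From /e/ at 7 rightward: 8 /a/ blocks.
From /i/ at 9 rightward: 10 /e/ is itself a trigger — this domain ends here.
From /e/ at 10 rightward: 11 /ɛ/ → [+ATR]; 12 /ɪ/ → [+ATR]; bound reached.
Targets with no active source: positions 1 2 3 4 6 stay [-ATR].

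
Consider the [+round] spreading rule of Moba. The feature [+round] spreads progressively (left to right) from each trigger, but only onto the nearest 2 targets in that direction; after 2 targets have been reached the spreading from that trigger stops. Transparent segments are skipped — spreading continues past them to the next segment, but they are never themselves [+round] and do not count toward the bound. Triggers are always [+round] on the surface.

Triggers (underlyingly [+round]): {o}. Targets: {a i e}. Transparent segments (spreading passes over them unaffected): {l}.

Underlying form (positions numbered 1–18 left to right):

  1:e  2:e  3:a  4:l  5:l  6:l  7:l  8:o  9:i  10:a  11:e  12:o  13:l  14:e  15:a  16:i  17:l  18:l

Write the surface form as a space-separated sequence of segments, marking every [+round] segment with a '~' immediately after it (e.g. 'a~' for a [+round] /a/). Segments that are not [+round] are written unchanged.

From /o/ at 8 rightward: 9 /i/ → [+round]; 10 /a/ → [+round]; bound reached.
From /o/ at 12 rightward: 13 /l/ transparent; 14 /e/ → [+round]; 15 /a/ → [+round]; bound reached.
Targets with no active source: positions 1 2 3 11 16 stay [-round].
[+round] positions on the surface: 8 9 10 12 14 15.

e e a l l l l o~ i~ a~ e o~ l e~ a~ i l l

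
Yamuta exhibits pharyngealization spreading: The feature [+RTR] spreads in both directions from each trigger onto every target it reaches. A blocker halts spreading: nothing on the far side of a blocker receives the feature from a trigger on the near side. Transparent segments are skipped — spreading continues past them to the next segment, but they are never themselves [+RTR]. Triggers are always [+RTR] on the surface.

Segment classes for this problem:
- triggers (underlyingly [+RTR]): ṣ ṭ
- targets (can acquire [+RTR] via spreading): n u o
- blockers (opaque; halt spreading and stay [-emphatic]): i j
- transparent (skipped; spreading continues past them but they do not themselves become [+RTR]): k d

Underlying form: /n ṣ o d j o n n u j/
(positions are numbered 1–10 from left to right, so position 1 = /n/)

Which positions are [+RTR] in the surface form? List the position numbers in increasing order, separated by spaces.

From /ṣ/ at 2 rightward: 3 /o/ → [+RTR]; 4 /d/ transparent; 5 /j/ blocks.
From /ṣ/ at 2 leftward: 1 /n/ → [+RTR]; word edge.
Targets with no active source: positions 6 7 8 9 stay [-emphatic].

1 2 3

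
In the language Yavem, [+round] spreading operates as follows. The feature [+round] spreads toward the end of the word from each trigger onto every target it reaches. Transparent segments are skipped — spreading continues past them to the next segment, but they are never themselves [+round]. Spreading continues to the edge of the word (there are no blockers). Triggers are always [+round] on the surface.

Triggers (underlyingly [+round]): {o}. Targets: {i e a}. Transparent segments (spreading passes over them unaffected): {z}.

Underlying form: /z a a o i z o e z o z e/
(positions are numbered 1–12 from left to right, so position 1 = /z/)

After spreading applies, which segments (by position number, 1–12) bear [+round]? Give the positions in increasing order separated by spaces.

From /o/ at 4 rightward: 5 /i/ → [+round]; 6 /z/ transparent; 7 /o/ is itself a trigger — this domain ends here.
From /o/ at 7 rightward: 8 /e/ → [+round]; 9 /z/ transparent; 10 /o/ is itself a trigger — this domain ends here.
From /o/ at 10 rightward: 11 /z/ transparent; 12 /e/ → [+round]; word edge.
Targets with no active source: positions 2 3 stay [-round].

4 5 7 8 10 12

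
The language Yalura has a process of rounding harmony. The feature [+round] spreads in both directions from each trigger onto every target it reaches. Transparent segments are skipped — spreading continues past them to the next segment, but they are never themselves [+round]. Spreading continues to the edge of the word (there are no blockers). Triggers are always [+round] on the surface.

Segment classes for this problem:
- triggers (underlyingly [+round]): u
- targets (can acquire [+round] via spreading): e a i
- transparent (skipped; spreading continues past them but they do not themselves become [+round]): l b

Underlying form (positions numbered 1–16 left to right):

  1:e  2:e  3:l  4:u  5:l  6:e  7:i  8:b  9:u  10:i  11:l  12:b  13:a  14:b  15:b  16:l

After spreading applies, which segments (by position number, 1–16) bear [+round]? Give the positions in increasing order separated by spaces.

1 2 4 6 7 9 10 13

From /u/ at 4 rightward: 5 /l/ transparent; 6 /e/ → [+round]; 7 /i/ → [+round]; 8 /b/ transparent; 9 /u/ is itself a trigger — this domain ends here.
From /u/ at 4 leftward: 3 /l/ transparent; 2 /e/ → [+round]; 1 /e/ → [+round]; word edge.
From /u/ at 9 rightward: 10 /i/ → [+round]; 11 /l/ transparent; 12 /b/ transparent; 13 /a/ → [+round]; 14 /b/ transparent; 15 /b/ transparent; 16 /l/ transparent; word edge.
From /u/ at 9 leftward: 8 /b/ transparent; 7 /i/ → [+round]; 6 /e/ → [+round]; 5 /l/ transparent; 4 /u/ is itself a trigger — this domain ends here.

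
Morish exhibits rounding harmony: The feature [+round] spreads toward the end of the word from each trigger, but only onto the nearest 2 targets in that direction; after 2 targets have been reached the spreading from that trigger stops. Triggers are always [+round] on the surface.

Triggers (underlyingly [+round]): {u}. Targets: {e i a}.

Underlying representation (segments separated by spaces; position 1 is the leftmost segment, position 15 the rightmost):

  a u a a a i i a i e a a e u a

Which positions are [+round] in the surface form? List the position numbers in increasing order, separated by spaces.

From /u/ at 2 rightward: 3 /a/ → [+round]; 4 /a/ → [+round]; bound reached.
From /u/ at 14 rightward: 15 /a/ → [+round]; word edge.
Targets with no active source: positions 1 5 6 7 8 9 10 11 12 13 stay [-round].

2 3 4 14 15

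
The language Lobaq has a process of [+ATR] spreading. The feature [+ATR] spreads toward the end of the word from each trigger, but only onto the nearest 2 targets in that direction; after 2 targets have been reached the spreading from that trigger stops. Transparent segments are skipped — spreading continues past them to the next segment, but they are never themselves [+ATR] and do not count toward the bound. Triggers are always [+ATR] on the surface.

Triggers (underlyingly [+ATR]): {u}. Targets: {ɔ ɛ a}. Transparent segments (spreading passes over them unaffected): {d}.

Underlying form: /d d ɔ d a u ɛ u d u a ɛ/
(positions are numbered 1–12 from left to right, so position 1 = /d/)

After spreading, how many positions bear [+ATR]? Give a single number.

From /u/ at 6 rightward: 7 /ɛ/ → [+ATR]; 8 /u/ is itself a trigger — this domain ends here.
From /u/ at 8 rightward: 9 /d/ transparent; 10 /u/ is itself a trigger — this domain ends here.
From /u/ at 10 rightward: 11 /a/ → [+ATR]; 12 /ɛ/ → [+ATR]; bound reached.
Targets with no active source: positions 3 5 stay [-ATR].
[+ATR] positions on the surface: 6 7 8 10 11 12.

6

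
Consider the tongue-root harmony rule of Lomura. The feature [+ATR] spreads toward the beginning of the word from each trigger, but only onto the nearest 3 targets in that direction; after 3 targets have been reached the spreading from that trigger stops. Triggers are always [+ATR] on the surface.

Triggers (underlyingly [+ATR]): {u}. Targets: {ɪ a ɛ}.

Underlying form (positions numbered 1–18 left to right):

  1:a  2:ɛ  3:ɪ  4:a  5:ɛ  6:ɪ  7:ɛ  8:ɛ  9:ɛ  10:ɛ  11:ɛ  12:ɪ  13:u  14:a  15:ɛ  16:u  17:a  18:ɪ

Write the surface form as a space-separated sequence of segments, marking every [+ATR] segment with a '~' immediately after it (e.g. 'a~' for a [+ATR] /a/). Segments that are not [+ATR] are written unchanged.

From /u/ at 13 leftward: 12 /ɪ/ → [+ATR]; 11 /ɛ/ → [+ATR]; 10 /ɛ/ → [+ATR]; bound reached.
From /u/ at 16 leftward: 15 /ɛ/ → [+ATR]; 14 /a/ → [+ATR]; 13 /u/ is itself a trigger — this domain ends here.
Targets with no active source: positions 1 2 3 4 5 6 7 8 9 17 18 stay [-ATR].
[+ATR] positions on the surface: 10 11 12 13 14 15 16.

a ɛ ɪ a ɛ ɪ ɛ ɛ ɛ ɛ~ ɛ~ ɪ~ u~ a~ ɛ~ u~ a ɪ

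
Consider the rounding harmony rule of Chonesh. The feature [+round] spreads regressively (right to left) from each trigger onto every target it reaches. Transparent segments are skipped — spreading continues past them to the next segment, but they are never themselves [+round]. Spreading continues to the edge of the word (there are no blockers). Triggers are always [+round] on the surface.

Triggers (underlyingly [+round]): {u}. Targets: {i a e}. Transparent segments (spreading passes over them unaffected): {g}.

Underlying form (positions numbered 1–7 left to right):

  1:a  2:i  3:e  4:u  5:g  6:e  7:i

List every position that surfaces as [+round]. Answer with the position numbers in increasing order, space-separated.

From /u/ at 4 leftward: 3 /e/ → [+round]; 2 /i/ → [+round]; 1 /a/ → [+round]; word edge.
Targets with no active source: positions 6 7 stay [-round].

1 2 3 4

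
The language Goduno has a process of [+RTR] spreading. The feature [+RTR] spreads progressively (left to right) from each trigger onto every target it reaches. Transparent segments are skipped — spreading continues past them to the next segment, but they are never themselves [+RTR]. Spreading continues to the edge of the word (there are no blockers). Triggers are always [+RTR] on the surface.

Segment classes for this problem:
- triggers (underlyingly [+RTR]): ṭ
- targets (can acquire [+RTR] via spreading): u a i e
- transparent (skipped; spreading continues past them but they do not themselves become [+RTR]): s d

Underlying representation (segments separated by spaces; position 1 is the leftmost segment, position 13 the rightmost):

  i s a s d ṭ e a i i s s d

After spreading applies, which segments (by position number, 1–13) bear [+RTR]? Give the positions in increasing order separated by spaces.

6 7 8 9 10

From /ṭ/ at 6 rightward: 7 /e/ → [+RTR]; 8 /a/ → [+RTR]; 9 /i/ → [+RTR]; 10 /i/ → [+RTR]; 11 /s/ transparent; 12 /s/ transparent; 13 /d/ transparent; word edge.
Targets with no active source: positions 1 3 stay [-emphatic].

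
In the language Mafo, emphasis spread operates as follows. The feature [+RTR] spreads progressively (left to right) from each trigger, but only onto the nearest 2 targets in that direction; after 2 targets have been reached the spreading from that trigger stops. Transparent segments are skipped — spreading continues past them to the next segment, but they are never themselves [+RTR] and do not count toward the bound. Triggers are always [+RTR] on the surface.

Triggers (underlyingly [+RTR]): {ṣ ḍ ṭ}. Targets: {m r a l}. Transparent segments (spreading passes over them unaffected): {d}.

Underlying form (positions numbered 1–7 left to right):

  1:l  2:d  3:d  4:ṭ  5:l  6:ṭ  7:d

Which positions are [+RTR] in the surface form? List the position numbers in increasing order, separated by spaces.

4 5 6

From /ṭ/ at 4 rightward: 5 /l/ → [+RTR]; 6 /ṭ/ is itself a trigger — this domain ends here.
From /ṭ/ at 6 rightward: 7 /d/ transparent; word edge.
Target with no active source: position 1 stays [-emphatic].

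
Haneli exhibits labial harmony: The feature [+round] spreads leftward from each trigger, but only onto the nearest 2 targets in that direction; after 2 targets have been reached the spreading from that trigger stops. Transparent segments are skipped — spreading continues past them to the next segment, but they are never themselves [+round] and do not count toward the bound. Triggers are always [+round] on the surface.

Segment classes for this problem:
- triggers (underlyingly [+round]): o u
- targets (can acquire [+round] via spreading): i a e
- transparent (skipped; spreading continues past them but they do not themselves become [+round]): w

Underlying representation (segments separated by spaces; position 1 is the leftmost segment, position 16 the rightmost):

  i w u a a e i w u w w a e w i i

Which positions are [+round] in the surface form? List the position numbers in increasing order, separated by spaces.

From /u/ at 3 leftward: 2 /w/ transparent; 1 /i/ → [+round]; word edge.
From /u/ at 9 leftward: 8 /w/ transparent; 7 /i/ → [+round]; 6 /e/ → [+round]; bound reached.
Targets with no active source: positions 4 5 12 13 15 16 stay [-round].

1 3 6 7 9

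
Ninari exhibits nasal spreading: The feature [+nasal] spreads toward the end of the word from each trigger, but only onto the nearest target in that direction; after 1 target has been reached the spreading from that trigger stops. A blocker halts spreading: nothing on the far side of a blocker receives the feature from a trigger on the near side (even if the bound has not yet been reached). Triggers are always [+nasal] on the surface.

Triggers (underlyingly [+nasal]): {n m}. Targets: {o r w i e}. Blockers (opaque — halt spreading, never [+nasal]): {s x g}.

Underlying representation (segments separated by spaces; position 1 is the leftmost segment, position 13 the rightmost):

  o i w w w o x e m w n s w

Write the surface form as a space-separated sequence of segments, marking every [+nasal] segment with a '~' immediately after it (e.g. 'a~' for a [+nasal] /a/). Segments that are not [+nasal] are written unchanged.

o i w w w o x e m~ w~ n~ s w

From /m/ at 9 rightward: 10 /w/ → [+nasal]; bound reached.
From /n/ at 11 rightward: 12 /s/ blocks.
Targets with no active source: positions 1 2 3 4 5 6 8 13 stay [-nasal].
[+nasal] positions on the surface: 9 10 11.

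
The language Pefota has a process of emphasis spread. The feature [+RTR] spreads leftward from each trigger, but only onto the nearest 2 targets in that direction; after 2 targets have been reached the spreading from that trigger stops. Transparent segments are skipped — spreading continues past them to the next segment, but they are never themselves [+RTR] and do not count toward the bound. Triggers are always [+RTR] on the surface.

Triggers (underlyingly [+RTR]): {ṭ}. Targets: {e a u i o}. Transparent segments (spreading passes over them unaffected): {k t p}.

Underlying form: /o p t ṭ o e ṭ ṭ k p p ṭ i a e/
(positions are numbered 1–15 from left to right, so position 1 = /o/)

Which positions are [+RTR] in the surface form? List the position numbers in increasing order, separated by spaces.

1 4 5 6 7 8 12

From /ṭ/ at 4 leftward: 3 /t/ transparent; 2 /p/ transparent; 1 /o/ → [+RTR]; word edge.
From /ṭ/ at 7 leftward: 6 /e/ → [+RTR]; 5 /o/ → [+RTR]; bound reached.
From /ṭ/ at 8 leftward: 7 /ṭ/ is itself a trigger — this domain ends here.
From /ṭ/ at 12 leftward: 11 /p/ transparent; 10 /p/ transparent; 9 /k/ transparent; 8 /ṭ/ is itself a trigger — this domain ends here.
Targets with no active source: positions 13 14 15 stay [-emphatic].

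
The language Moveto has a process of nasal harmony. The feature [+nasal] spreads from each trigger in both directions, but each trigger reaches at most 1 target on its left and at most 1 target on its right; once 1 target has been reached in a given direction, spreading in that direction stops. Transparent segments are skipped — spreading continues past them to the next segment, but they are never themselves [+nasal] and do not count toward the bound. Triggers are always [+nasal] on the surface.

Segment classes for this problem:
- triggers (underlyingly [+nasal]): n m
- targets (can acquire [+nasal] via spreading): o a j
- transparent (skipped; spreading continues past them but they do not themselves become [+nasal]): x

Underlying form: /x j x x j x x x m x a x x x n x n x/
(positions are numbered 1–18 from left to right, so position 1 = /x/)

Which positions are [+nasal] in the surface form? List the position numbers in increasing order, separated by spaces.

From /m/ at 9 rightward: 10 /x/ transparent; 11 /a/ → [+nasal]; bound reached.
From /m/ at 9 leftward: 8 /x/ transparent; 7 /x/ transparent; 6 /x/ transparent; 5 /j/ → [+nasal]; bound reached.
From /n/ at 15 rightward: 16 /x/ transparent; 17 /n/ is itself a trigger — this domain ends here.
From /n/ at 15 leftward: 14 /x/ transparent; 13 /x/ transparent; 12 /x/ transparent; 11 /a/ → [+nasal]; bound reached.
From /n/ at 17 rightward: 18 /x/ transparent; word edge.
From /n/ at 17 leftward: 16 /x/ transparent; 15 /n/ is itself a trigger — this domain ends here.
Target with no active source: position 2 stays [-nasal].

5 9 11 15 17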